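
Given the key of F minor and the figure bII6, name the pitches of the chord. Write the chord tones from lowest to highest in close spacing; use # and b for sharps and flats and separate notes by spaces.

bII6 is the Neapolitan sixth — a major triad on the lowered second degree, here in its customary first inversion. In F minor that root is Gb.
So the chord is Gb-Bb-Db, a major triad.
With the 6 figure the chord is in first inversion; from the bass Bb upward in close position it reads Bb-Db-Gb.

Bb Db Gb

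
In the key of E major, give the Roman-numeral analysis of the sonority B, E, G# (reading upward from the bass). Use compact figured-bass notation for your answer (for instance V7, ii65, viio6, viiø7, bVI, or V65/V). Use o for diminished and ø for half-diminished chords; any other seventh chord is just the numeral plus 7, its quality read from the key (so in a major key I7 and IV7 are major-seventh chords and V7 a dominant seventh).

The pitches E-G#-B form a major triad rooted on E.
E is scale degree 1 in E major, and a major triad on that degree is written I.
With B in the bass the chord is in second inversion, so the figured bass is 64.

I64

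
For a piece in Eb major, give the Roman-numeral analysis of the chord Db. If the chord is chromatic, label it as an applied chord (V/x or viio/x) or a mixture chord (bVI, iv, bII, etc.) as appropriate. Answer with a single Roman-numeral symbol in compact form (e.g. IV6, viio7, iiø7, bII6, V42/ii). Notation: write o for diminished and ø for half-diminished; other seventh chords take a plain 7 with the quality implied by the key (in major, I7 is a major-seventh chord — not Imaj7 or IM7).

bVII

Stacked in thirds the chord is Db-F-Ab: a major triad on Db.
Db is the lowered seventh degree of Eb major (diatonic 7 would be D). This is a major triad on the lowered seventh degree (the subtonic), borrowed from the parallel minor.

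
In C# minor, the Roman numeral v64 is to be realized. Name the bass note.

D#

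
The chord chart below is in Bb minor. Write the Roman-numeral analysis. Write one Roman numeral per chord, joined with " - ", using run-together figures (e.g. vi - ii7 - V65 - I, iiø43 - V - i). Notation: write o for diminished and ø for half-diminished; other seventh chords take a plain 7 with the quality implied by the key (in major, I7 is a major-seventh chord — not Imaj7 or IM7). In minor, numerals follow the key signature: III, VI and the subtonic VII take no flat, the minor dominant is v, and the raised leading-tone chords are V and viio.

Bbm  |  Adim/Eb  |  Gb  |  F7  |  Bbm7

Bbm: root Bb is the tonic; minor triad there is i.
Adim/Eb: root A is the leading tone; diminished triad there is viio64.
Gb has root Gb, degree 6 in Bb minor, so VI.
F7 has root F, degree 5 in Bb minor, so V7.
Bbm7: minor seventh chord on Bb = scale degree 1 → i7.

i - viio64 - VI - V7 - i7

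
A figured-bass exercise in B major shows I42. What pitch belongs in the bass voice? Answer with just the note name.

A#

I in B major has root B; the chord is B-D#-F#-A#.
The figure 42 means third inversion — the seventh is in the bass.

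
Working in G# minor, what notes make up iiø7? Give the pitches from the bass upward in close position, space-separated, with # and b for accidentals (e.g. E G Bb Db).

In G# minor, the second degree is A#, and the diatonic chord built there is a half-diminished seventh chord.
Stacking thirds from A# gives A#-C#-E-G#.

A# C# E G#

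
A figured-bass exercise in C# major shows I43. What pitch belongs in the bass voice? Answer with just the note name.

G#

I in C# major has root C#; the chord is C#-E#-G#-B#.
The figure 43 means second inversion — the fifth is in the bass.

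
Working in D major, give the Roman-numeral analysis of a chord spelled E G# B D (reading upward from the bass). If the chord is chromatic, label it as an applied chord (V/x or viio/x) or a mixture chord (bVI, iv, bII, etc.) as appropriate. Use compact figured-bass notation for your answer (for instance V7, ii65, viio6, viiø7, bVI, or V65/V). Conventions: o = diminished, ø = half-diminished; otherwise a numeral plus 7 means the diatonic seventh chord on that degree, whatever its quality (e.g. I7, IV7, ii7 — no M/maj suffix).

V7/V

Stacked in thirds the chord is E-G#-B-D: a dominant seventh chord on E.
E is not a diatonic chord root with this quality in D major, but it lies a perfect fifth above A (V), so the chord functions as an applied dominant of V.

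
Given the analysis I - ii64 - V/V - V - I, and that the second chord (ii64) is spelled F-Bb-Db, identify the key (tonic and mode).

Ab major

ii64 is given as F-Bb-Db — a minor triad with root Bb.
If Bb is scale degree 2 and the mode makes that degree carry a minor triad, the tonic is Ab and the mode is major.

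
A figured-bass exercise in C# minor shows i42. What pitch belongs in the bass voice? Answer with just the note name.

i in C# minor has root C#; the chord is C#-E-G#-B.
The figure 42 means third inversion — the seventh is in the bass.

B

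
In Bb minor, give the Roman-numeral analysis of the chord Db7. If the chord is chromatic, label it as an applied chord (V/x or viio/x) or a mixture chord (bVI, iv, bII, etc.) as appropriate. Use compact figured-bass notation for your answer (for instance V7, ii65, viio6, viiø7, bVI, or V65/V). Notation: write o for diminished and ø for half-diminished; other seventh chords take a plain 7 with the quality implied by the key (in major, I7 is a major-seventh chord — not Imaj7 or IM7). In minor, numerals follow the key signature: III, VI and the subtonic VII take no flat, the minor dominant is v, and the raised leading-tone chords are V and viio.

V7/VI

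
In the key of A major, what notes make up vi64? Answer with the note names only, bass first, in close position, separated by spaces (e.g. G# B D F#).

C# F# A

The numeral's case and figure indicate a minor triad. In A major its root, the submediant, is F#.
That chord is spelled F#-A-C#.
With the 64 figure the chord is in second inversion; from the bass C# upward in close position it reads C#-F#-A.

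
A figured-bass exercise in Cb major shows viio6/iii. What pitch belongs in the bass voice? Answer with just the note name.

The applied chord viio6/iii is rooted on D: D-F-Ab.
The figure 6 means first inversion — the third is in the bass.

F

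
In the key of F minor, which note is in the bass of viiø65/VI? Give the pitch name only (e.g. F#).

Eb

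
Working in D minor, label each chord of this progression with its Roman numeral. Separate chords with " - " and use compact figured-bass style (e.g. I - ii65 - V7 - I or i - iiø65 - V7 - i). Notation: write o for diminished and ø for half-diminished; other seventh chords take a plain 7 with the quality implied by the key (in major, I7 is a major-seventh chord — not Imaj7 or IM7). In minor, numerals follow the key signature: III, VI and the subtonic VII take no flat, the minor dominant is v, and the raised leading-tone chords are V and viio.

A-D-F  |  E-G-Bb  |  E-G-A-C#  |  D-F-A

A-D-F has root D, degree 1 in D minor, so i64.
E-G-Bb: root E is the supertonic; diminished triad there is iio.
E-G-A-C# has root A, degree 5 in D minor, so V43.
D-F-A has root D, degree 1 in D minor, so i.

i64 - iio - V43 - i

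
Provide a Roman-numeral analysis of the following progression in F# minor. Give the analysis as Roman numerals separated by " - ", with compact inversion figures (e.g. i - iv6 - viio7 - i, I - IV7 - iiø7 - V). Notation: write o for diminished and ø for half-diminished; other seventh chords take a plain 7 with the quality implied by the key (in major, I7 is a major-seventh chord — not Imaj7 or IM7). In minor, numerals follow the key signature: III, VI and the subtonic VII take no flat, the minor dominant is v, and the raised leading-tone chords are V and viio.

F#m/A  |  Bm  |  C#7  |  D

i6 - iv - V7 - VI

F#m/A: root F# is the tonic; minor triad there is i6.
Bm: root B is the subdominant; minor triad there is iv.
C#7: dominant seventh chord on C# = scale degree 5 → V7.
D: major triad on D = scale degree 6 → VI.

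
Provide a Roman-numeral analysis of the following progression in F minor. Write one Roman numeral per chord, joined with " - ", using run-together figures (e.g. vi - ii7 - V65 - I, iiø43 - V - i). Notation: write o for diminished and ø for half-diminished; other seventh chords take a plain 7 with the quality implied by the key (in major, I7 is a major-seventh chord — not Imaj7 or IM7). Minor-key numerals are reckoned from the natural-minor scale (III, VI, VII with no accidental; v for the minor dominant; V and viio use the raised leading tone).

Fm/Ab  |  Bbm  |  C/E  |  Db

i6 - iv - V6 - VI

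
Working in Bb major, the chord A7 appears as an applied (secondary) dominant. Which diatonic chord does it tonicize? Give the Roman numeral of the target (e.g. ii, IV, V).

iii

The chord is a dominant seventh chord on A.
A dominant resolves down a perfect fifth: A → D. In Bb major, D is scale degree 3, i.e. iii.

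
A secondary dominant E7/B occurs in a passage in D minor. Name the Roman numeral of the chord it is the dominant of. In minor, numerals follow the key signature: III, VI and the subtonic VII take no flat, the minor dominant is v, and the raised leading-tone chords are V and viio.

The chord is a dominant seventh chord on E.
A dominant resolves down a perfect fifth: E → A. In D minor, A is scale degree 5, i.e. V.

V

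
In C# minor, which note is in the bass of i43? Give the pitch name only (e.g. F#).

i in C# minor has root C#; the chord is C#-E-G#-B.
The figure 43 means second inversion — the fifth is in the bass.

G#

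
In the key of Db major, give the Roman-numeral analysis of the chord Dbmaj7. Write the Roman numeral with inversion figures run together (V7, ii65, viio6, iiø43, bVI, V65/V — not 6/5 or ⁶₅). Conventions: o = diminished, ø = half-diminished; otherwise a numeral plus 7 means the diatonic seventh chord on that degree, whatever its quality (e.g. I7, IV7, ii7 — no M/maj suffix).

Stacked in thirds the chord is Db-F-Ab-C: a major seventh chord on Db.
Db is scale degree 1 in Db major, and a major seventh chord on that degree is written I7.

I7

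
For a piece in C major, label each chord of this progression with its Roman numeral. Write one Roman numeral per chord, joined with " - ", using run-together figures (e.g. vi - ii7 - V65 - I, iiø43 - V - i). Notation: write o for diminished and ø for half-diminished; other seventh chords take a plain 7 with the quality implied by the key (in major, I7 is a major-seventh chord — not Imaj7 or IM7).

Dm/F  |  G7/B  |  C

Dm/F has root D, degree 2 in C major, so ii6.
G7/B: dominant seventh chord on G = scale degree 5 → V65.
C has root C, degree 1 in C major, so I.

ii6 - V65 - I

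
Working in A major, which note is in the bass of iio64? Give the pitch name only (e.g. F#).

F

iio in A major has root B; the chord is B-D-F.
The figure 64 means second inversion — the fifth is in the bass.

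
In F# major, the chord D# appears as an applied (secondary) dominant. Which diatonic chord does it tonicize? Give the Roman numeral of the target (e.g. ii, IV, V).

ii

The chord is a major triad on D#.
A dominant resolves down a perfect fifth: D# → G#. In F# major, G# is scale degree 2, i.e. ii.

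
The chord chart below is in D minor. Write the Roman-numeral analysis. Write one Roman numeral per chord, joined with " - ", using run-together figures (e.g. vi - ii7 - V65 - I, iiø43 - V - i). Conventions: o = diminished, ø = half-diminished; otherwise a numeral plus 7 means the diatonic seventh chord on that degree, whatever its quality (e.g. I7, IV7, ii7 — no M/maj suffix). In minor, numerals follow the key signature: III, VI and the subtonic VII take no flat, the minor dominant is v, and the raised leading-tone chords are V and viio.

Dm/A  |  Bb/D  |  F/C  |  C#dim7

Dm/A: root D is the tonic; minor triad there is i64.
Bb/D: root Bb is the submediant; major triad there is VI6.
F/C: root F is the mediant; major triad there is III64.
C#dim7: root C# is the leading tone; fully diminished seventh chord there is viio7.

i64 - VI6 - III64 - viio7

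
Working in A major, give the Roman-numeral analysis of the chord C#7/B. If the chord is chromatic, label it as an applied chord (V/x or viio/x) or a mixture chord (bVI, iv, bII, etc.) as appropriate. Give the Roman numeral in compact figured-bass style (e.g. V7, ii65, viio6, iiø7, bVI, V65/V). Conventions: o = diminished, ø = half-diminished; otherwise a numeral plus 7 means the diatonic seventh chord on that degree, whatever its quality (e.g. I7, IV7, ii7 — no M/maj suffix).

V42/vi

The pitches C#-E#-G#-B form a dominant seventh chord rooted on C#.
C# is not a diatonic chord root with this quality in A major, but it lies a perfect fifth above F# (vi), so the chord functions as an applied dominant of vi.
With B in the bass the chord is in third inversion, so the figured bass is 42.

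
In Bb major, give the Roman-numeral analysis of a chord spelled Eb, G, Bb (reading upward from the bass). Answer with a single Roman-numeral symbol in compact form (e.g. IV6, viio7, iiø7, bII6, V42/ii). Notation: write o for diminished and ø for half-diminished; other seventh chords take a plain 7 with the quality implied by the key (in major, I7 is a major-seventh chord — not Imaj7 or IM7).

IV

The pitches Eb-G-Bb form a major triad rooted on Eb.
In Bb major, Eb is the subdominant; the diatonic major triad there is IV.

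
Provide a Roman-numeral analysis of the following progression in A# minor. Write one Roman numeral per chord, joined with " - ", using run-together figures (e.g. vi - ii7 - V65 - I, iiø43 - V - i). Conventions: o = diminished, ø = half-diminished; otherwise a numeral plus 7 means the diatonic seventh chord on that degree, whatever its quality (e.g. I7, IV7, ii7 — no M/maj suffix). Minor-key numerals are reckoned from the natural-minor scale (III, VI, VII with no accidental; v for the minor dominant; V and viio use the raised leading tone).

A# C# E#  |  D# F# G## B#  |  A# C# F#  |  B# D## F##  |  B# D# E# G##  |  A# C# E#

A#-C#-E# has root A#, degree 1 in A# minor, so i.
D#-F#-G##-B# has root G##, degree 7 in A# minor, so viio43.
A#-C#-F#: major triad on F# = scale degree 6 → VI6.
B#-D##-F##: a major triad on B#, the applied dominant of V → V/V.
B#-D#-E#-G##: dominant seventh chord on E# = scale degree 5 → V43.
A#-C#-E#: root A# is the tonic; minor triad there is i.

i - viio43 - VI6 - V/V - V43 - i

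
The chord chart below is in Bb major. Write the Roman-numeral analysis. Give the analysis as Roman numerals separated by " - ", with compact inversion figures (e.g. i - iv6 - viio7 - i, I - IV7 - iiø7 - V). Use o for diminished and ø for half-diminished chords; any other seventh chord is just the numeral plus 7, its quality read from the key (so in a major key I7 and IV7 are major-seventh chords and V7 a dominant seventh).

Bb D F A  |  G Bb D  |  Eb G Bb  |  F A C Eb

Bb-D-F-A: root Bb is the tonic; major seventh chord there is I7.
G-Bb-D: minor triad on G = scale degree 6 → vi.
Eb-G-Bb has root Eb, degree 4 in Bb major, so IV.
F-A-C-Eb: root F is the dominant; dominant seventh chord there is V7.

I7 - vi - IV - V7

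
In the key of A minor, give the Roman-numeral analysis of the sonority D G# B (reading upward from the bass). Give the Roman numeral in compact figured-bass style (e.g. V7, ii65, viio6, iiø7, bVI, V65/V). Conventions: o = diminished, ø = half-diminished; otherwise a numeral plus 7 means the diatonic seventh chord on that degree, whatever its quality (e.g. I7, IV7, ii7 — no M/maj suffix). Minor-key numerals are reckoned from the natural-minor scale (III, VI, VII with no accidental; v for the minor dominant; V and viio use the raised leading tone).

The pitches G#-B-D form a diminished triad rooted on G#.
G# is scale degree 7 in A minor, and a diminished triad on that degree is written viio.
With D in the bass the chord is in second inversion, so the figured bass is 64.

viio64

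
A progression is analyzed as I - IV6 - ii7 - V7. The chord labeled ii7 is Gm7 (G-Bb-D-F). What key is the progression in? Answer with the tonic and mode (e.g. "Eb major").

F major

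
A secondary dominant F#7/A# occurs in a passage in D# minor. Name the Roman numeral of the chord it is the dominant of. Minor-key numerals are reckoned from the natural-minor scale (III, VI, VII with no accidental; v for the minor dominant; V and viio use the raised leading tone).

VI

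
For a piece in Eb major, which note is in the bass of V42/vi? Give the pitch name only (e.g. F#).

F

The applied chord V42/vi is rooted on G: G-B-D-F.
The figure 42 means third inversion — the seventh is in the bass.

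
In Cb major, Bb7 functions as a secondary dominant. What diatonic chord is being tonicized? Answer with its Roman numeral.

The chord is a dominant seventh chord on Bb.
A dominant resolves down a perfect fifth: Bb → Eb. In Cb major, Eb is scale degree 3, i.e. iii.

iii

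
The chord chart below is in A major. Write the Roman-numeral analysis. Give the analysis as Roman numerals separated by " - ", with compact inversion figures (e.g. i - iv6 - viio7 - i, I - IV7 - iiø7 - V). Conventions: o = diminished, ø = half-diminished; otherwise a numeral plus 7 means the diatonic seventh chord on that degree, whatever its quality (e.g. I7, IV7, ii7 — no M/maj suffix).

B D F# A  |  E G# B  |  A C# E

ii7 - V - I

B-D-F#-A has root B, degree 2 in A major, so ii7.
E-G#-B: root E is the dominant; major triad there is V.
A-C#-E: root A is the tonic; major triad there is I.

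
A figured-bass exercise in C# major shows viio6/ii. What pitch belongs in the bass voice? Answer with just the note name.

E#

The applied chord viio6/ii is rooted on C##: C##-E#-G#.
The figure 6 means first inversion — the third is in the bass.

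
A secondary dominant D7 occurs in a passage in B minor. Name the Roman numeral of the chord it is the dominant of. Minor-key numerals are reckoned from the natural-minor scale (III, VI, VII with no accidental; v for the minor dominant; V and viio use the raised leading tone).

The chord is a dominant seventh chord on D.
A dominant resolves down a perfect fifth: D → G. In B minor, G is scale degree 6, i.e. VI.

VI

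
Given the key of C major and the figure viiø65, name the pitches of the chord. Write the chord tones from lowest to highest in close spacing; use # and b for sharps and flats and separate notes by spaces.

In C major, scale degree 7 is B, and the diatonic chord built there is a half-diminished seventh chord.
That chord is spelled B-D-F-A.
The figured bass 65 indicates first inversion, placing the third (D) in the bass: D-F-A-B.

D F A B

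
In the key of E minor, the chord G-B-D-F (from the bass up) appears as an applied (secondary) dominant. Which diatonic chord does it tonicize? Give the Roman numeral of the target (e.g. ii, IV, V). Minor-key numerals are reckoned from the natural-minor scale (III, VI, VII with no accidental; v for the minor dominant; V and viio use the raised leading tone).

VI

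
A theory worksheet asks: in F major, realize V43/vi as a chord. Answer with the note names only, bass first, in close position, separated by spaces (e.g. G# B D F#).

E G A C#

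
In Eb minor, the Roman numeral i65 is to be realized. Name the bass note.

Gb

i in Eb minor has root Eb; the chord is Eb-Gb-Bb-Db.
The figure 65 means first inversion — the third is in the bass.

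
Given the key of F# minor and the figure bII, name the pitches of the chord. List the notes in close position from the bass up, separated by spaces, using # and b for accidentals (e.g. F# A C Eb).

G B D

bII is the Neapolitan chord — a major triad on the lowered second degree. In F# minor that root is G.
So the chord is G-B-D.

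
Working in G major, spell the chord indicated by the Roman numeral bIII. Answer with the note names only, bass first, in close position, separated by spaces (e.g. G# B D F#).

Bb D F

bIII is a major triad on the lowered third degree, borrowed from the parallel minor. In G major that root is Bb.
So the chord is Bb-D-F.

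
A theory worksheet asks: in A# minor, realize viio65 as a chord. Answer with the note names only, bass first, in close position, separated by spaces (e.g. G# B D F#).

B# D# F# G##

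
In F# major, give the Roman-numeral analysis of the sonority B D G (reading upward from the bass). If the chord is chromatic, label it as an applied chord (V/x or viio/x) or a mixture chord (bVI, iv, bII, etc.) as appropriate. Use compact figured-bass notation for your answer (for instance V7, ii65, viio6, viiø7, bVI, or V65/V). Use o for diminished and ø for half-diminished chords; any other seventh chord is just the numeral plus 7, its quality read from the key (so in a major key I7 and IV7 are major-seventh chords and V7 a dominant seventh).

bII6

Stacked in thirds the chord is G-B-D: a major triad on G.
G is the lowered second degree of F# major (diatonic 2 would be G#). This is the Neapolitan sixth — a major triad on the lowered second degree, here in its customary first inversion.
With B in the bass the chord is in first inversion, so the figured bass is 6.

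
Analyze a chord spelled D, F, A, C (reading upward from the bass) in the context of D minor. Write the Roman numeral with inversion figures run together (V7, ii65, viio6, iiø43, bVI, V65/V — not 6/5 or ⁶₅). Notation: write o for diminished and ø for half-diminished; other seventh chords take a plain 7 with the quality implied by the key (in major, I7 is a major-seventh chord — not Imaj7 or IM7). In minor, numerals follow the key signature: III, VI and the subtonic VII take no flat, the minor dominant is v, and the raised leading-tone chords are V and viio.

The pitches D-F-A-C form a minor seventh chord rooted on D.
D is scale degree 1 in D minor, and a minor seventh chord on that degree is written i7.

i7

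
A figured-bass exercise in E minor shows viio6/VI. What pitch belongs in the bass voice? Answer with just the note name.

The applied chord viio6/VI is rooted on B: B-D-F.
The figure 6 means first inversion — the third is in the bass.

D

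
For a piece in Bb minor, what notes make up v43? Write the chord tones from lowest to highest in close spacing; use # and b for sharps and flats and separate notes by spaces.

C Eb F Ab

In Bb minor, the dominant is F, and the diatonic chord built there is a minor seventh chord.
That chord is spelled F-Ab-C-Eb.
The figured bass 43 indicates second inversion, placing the fifth (C) in the bass: C-Eb-F-Ab.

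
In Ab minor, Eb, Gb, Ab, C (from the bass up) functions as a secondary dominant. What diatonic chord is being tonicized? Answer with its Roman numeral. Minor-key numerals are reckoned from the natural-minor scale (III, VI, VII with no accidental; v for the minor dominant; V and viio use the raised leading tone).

iv

The chord is a dominant seventh chord on Ab.
A dominant resolves down a perfect fifth: Ab → Db. In Ab minor, Db is scale degree 4, i.e. iv.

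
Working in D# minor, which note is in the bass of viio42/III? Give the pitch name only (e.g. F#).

D

The applied chord viio42/III is rooted on E#: E#-G#-B-D.
The figure 42 means third inversion — the seventh is in the bass.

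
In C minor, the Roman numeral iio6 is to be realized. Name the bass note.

F

iio in C minor has root D; the chord is D-F-Ab.
The figure 6 means first inversion — the third is in the bass.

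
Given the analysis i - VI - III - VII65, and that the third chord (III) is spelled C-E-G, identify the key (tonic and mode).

A minor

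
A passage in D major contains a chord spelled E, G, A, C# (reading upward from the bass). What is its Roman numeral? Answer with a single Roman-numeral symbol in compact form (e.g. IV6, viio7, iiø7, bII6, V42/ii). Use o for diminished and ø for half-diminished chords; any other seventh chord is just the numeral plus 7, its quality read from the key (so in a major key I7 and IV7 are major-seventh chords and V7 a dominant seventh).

V43

Stacked in thirds the chord is A-C#-E-G: a dominant seventh chord on A.
A is scale degree 5 in D major, and a dominant seventh chord on that degree is written V7.
With E in the bass the chord is in second inversion, so the figured bass is 43.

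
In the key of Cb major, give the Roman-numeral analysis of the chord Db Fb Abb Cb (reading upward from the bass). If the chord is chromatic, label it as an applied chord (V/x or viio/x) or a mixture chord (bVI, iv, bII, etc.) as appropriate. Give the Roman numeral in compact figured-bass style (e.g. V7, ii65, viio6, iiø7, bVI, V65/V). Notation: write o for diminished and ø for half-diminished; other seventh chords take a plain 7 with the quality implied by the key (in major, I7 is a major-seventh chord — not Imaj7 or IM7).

iiø7

The pitches Db-Fb-Abb-Cb form a half-diminished seventh chord rooted on Db.
Db is the second degree of Cb major. This is the half-diminished supertonic seventh, borrowed from the parallel minor.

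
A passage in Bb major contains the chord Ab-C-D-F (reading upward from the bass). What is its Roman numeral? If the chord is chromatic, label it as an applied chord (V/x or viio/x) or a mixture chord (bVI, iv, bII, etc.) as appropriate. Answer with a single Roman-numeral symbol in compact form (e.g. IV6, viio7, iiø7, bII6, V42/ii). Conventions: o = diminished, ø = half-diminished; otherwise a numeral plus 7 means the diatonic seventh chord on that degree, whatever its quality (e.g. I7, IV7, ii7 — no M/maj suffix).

viiø43/IV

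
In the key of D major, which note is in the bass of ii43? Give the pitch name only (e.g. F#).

ii in D major has root E; the chord is E-G-B-D.
The figure 43 means second inversion — the fifth is in the bass.

B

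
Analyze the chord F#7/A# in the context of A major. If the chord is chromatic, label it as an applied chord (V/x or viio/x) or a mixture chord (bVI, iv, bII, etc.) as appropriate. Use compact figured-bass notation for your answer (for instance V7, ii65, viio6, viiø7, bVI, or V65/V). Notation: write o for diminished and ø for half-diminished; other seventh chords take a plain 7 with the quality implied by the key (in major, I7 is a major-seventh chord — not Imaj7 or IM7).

V65/ii

The pitches F#-A#-C#-E form a dominant seventh chord rooted on F#.
F# is not a diatonic chord root with this quality in A major, but it lies a perfect fifth above B (ii), so the chord functions as an applied dominant of ii.
With A# in the bass the chord is in first inversion, so the figured bass is 65.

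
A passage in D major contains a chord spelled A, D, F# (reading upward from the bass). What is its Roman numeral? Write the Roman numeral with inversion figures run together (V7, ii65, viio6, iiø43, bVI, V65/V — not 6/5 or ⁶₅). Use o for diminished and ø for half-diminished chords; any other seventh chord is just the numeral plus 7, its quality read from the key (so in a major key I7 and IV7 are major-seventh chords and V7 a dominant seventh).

The pitches D-F#-A form a major triad rooted on D.
D is scale degree 1 in D major, and a major triad on that degree is written I.
With A in the bass the chord is in second inversion, so the figured bass is 64.

I64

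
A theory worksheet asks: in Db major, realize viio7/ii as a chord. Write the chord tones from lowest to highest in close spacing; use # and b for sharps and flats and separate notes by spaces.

viio7/ii is a secondary leading-tone chord. The target ii is Eb in Db major; the applied chord is rooted a semitone below, on D.
Building a fully diminished seventh chord on D gives D-F-Ab-Cb.

D F Ab Cb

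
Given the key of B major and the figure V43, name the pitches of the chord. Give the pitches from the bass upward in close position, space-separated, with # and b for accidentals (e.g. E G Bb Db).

The numeral's case and figure indicate a dominant seventh chord. In B major its root, the fifth degree, is F#.
That chord is spelled F#-A#-C#-E.
The figured bass 43 indicates second inversion, placing the fifth (C#) in the bass: C#-E-F#-A#.

C# E F# A#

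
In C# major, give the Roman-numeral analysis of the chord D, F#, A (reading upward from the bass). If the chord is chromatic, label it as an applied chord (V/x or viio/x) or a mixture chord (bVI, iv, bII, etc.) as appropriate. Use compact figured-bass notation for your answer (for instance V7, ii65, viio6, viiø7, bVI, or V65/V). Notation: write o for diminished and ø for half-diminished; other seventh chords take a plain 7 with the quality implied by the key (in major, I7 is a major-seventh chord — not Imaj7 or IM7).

bII

Stacked in thirds the chord is D-F#-A: a major triad on D.
D is the lowered second degree of C# major (diatonic 2 would be D#). This is the Neapolitan chord — a major triad on the lowered second degree.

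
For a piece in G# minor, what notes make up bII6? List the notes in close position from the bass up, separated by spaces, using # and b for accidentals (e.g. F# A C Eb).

bII6 is the Neapolitan sixth — a major triad on the lowered second degree, here in its customary first inversion. In G# minor that root is A.
So the chord is A-C#-E, a major triad.
The figured bass 6 indicates first inversion, placing the third (C#) in the bass: C#-E-A.

C# E A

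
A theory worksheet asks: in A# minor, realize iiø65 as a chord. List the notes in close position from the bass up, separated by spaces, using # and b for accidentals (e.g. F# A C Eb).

D# F# A# B#

The numeral's case and figure indicate a half-diminished seventh chord. In A# minor its root, the supertonic, is B#.
Stacking thirds from B# gives B#-D#-F#-A#.
The figured bass 65 indicates first inversion, placing the third (D#) in the bass: D#-F#-A#-B#.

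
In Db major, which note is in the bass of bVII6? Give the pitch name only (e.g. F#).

Eb

bVII in Db major has root Cb; the chord is Cb-Eb-Gb.
The figure 6 means first inversion — the third is in the bass.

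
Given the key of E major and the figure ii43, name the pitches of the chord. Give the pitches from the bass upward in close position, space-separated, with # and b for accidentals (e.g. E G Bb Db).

C# E F# A

The numeral's case and figure indicate a minor seventh chord. In E major its root, the second degree, is F#.
Stacking thirds from F# gives F#-A-C#-E.
The figured bass 43 indicates second inversion, placing the fifth (C#) in the bass: C#-E-F#-A.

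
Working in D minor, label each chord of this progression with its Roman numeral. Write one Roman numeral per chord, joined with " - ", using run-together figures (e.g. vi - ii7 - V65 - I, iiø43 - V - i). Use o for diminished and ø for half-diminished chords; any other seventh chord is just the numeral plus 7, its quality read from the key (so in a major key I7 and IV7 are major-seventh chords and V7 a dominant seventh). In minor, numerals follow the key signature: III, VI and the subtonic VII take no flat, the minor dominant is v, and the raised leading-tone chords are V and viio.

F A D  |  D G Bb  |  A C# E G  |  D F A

F-A-D has root D, degree 1 in D minor, so i6.
D-G-Bb: root G is the subdominant; minor triad there is iv64.
A-C#-E-G: root A is the dominant; dominant seventh chord there is V7.
D-F-A: minor triad on D = scale degree 1 → i.

i6 - iv64 - V7 - i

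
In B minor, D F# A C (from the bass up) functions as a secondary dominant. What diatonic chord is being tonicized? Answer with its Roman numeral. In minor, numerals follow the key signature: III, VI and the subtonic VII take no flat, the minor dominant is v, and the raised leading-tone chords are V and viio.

The chord is a dominant seventh chord on D.
A dominant resolves down a perfect fifth: D → G. In B minor, G is scale degree 6, i.e. VI.

VI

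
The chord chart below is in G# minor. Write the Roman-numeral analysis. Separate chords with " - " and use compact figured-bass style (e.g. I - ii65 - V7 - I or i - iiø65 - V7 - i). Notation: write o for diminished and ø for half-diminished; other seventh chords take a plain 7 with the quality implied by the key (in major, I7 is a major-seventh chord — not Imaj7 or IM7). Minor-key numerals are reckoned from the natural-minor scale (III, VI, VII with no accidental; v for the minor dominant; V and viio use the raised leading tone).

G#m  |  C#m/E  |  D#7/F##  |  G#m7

G#m has root G#, degree 1 in G# minor, so i.
C#m/E: minor triad on C# = scale degree 4 → iv6.
D#7/F##: dominant seventh chord on D# = scale degree 5 → V65.
G#m7: root G# is the tonic; minor seventh chord there is i7.

i - iv6 - V65 - i7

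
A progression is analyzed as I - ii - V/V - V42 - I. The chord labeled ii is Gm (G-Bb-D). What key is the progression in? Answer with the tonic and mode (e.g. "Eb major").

The anchor chord is a minor triad on G, labeled ii.
If G is scale degree 2 and the mode makes that degree carry a minor triad, the tonic is F and the mode is major.

F major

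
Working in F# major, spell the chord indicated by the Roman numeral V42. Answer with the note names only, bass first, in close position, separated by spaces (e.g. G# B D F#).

In F# major, scale degree 5 is C#, and the diatonic chord built there is a dominant seventh chord.
Stacking thirds from C# gives C#-E#-G#-B.
The figured bass 42 indicates third inversion, placing the seventh (B) in the bass: B-C#-E#-G#.

B C# E# G#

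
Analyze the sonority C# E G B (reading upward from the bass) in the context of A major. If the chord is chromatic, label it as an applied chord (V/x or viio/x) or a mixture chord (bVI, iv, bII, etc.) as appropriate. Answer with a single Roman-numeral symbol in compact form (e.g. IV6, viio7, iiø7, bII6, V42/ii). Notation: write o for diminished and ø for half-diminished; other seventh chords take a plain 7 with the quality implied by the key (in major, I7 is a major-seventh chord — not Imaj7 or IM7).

viiø7/IV

Stacked in thirds the chord is C#-E-G-B: a half-diminished seventh chord on C#.
C# sits a half step below D (IV in A major); a diminished chord there is the applied leading-tone chord of IV.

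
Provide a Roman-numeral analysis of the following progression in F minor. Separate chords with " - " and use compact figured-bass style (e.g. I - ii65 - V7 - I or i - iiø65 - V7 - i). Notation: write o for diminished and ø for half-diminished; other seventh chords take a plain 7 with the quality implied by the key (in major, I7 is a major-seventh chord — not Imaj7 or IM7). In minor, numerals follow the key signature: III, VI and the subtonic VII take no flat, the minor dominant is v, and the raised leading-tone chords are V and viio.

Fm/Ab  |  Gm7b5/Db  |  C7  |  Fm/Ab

i6 - iiø43 - V7 - i6

Fm/Ab has root F, degree 1 in F minor, so i6.
Gm7b5/Db: root G is the supertonic; half-diminished seventh chord there is iiø43.
C7 has root C, degree 5 in F minor, so V7.
Fm/Ab: root F is the tonic; minor triad there is i6.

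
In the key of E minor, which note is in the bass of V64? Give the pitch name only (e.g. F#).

V in E minor has root B; the chord is B-D#-F#.
The figure 64 means second inversion — the fifth is in the bass.

F#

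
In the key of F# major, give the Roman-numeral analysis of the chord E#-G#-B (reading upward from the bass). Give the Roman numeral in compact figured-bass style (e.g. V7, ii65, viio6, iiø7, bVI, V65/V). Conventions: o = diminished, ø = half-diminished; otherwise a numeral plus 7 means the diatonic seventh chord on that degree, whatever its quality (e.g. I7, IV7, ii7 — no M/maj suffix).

viio

The pitches E#-G#-B form a diminished triad rooted on E#.
In F# major, E# is the leading tone; the diatonic diminished triad there is viio.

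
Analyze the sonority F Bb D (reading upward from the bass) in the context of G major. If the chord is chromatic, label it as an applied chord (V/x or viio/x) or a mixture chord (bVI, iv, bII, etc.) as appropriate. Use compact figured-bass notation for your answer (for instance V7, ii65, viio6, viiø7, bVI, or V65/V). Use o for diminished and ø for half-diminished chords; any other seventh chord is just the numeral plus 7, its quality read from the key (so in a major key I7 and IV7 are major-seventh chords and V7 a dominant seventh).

bIII64

The pitches Bb-D-F form a major triad rooted on Bb.
Bb is the lowered third degree of G major (diatonic 3 would be B). This is a major triad on the lowered third degree, borrowed from the parallel minor.
With F in the bass the chord is in second inversion, so the figured bass is 64.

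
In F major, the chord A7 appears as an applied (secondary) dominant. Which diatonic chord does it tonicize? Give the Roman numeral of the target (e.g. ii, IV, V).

The chord is a dominant seventh chord on A.
A dominant resolves down a perfect fifth: A → D. In F major, D is scale degree 6, i.e. vi.

vi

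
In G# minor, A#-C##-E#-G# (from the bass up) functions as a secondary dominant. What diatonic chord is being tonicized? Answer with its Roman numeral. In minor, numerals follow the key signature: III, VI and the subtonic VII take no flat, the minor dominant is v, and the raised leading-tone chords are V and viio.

V

The chord is a dominant seventh chord on A#.
A dominant resolves down a perfect fifth: A# → D#. In G# minor, D# is scale degree 5, i.e. V.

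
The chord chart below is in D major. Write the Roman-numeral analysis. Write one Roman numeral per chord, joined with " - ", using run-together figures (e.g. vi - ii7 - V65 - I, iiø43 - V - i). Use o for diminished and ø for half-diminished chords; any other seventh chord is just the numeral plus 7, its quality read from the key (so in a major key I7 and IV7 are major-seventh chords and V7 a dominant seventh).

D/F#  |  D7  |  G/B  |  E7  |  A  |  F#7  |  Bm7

D/F#: major triad on D = scale degree 1 → I6.
D7: a dominant seventh chord on D, the applied dominant of IV → V7/IV.
G/B: root G is the subdominant; major triad there is IV6.
E7: chromatic; E is V of V, so V7/V.
A: major triad on A = scale degree 5 → V.
F#7: chromatic; F# is V of vi, so V7/vi.
Bm7 has root B, degree 6 in D major, so vi7.

I6 - V7/IV - IV6 - V7/V - V - V7/vi - vi7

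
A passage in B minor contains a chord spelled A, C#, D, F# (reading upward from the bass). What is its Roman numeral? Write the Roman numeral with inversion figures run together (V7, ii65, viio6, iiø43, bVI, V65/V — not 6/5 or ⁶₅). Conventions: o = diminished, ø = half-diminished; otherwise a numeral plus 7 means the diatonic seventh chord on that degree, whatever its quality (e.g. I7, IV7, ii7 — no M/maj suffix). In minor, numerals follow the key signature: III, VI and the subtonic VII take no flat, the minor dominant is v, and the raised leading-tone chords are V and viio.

III43

The pitches D-F#-A-C# form a major seventh chord rooted on D.
In B minor, D is the mediant; the diatonic major seventh chord there is III7.
With A in the bass the chord is in second inversion, so the figured bass is 43.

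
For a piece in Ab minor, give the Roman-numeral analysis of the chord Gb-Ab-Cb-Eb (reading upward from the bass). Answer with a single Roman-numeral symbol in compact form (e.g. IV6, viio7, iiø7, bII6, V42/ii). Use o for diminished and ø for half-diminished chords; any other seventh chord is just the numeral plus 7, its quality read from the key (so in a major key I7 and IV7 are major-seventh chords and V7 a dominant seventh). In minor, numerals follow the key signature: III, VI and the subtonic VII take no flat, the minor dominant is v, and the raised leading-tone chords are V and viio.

Stacked in thirds the chord is Ab-Cb-Eb-Gb: a minor seventh chord on Ab.
In Ab minor, Ab is the tonic; the diatonic minor seventh chord there is i7.
With Gb in the bass the chord is in third inversion, so the figured bass is 42.

i42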